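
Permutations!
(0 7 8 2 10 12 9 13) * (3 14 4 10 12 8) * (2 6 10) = (0 7 3 14 4 2 12 9 13)(6 10 8) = [7, 1, 12, 14, 2, 5, 10, 3, 6, 13, 8, 11, 9, 0, 4]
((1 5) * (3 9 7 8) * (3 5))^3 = ((1 3 9 7 8 5))^3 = (1 7)(3 8)(5 9)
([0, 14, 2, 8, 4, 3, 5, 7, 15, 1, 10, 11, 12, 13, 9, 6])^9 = (3 5 6 15 8)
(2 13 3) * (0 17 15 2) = (0 17 15 2 13 3) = [17, 1, 13, 0, 4, 5, 6, 7, 8, 9, 10, 11, 12, 3, 14, 2, 16, 15]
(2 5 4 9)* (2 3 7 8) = (2 5 4 9 3 7 8) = [0, 1, 5, 7, 9, 4, 6, 8, 2, 3]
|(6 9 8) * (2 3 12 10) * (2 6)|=|(2 3 12 10 6 9 8)|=7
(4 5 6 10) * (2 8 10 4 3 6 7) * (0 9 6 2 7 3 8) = (0 9 6 4 5 3 2)(8 10) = [9, 1, 0, 2, 5, 3, 4, 7, 10, 6, 8]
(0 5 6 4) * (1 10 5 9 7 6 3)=(0 9 7 6 4)(1 10 5 3)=[9, 10, 2, 1, 0, 3, 4, 6, 8, 7, 5]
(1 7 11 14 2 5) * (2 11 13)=(1 7 13 2 5)(11 14)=[0, 7, 5, 3, 4, 1, 6, 13, 8, 9, 10, 14, 12, 2, 11]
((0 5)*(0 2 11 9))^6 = ((0 5 2 11 9))^6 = (0 5 2 11 9)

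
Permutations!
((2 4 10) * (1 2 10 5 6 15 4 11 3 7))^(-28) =(15)(1 11 7 2 3)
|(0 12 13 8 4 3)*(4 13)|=4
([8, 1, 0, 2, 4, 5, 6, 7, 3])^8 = (8)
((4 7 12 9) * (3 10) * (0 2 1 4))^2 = ((0 2 1 4 7 12 9)(3 10))^2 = (0 1 7 9 2 4 12)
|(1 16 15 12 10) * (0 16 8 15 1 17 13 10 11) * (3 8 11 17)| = |(0 16 1 11)(3 8 15 12 17 13 10)| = 28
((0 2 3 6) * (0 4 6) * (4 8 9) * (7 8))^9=(4 9 8 7 6)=((0 2 3)(4 6 7 8 9))^9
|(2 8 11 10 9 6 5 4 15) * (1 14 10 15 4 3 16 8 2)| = 11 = |(1 14 10 9 6 5 3 16 8 11 15)|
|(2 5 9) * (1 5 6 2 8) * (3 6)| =12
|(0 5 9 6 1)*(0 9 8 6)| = 6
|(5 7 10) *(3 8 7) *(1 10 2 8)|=12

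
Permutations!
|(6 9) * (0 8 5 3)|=|(0 8 5 3)(6 9)|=4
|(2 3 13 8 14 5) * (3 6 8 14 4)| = |(2 6 8 4 3 13 14 5)| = 8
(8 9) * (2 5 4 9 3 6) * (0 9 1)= [9, 0, 5, 6, 1, 4, 2, 7, 3, 8]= (0 9 8 3 6 2 5 4 1)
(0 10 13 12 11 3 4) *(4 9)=(0 10 13 12 11 3 9 4)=[10, 1, 2, 9, 0, 5, 6, 7, 8, 4, 13, 3, 11, 12]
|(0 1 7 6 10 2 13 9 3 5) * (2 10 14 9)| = 8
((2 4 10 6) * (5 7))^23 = ((2 4 10 6)(5 7))^23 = (2 6 10 4)(5 7)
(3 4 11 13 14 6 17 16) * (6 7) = [0, 1, 2, 4, 11, 5, 17, 6, 8, 9, 10, 13, 12, 14, 7, 15, 3, 16] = (3 4 11 13 14 7 6 17 16)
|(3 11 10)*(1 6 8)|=|(1 6 8)(3 11 10)|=3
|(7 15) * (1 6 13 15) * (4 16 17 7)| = 8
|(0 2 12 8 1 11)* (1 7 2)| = 12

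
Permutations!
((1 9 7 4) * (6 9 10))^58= (1 7 6)(4 9 10)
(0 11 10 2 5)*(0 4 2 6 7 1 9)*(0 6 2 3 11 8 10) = (0 8 10 2 5 4 3 11)(1 9 6 7) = [8, 9, 5, 11, 3, 4, 7, 1, 10, 6, 2, 0]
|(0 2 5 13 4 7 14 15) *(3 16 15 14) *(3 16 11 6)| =24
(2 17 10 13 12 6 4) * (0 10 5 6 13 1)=(0 10 1)(2 17 5 6 4)(12 13)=[10, 0, 17, 3, 2, 6, 4, 7, 8, 9, 1, 11, 13, 12, 14, 15, 16, 5]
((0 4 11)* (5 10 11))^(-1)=(0 11 10 5 4)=((0 4 5 10 11))^(-1)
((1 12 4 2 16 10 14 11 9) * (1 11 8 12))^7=(16)(9 11)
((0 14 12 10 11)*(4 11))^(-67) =((0 14 12 10 4 11))^(-67) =(0 11 4 10 12 14)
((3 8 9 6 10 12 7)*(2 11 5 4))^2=(2 5)(3 9 10 7 8 6 12)(4 11)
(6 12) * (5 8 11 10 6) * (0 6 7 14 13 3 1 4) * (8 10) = (0 6 12 5 10 7 14 13 3 1 4)(8 11) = [6, 4, 2, 1, 0, 10, 12, 14, 11, 9, 7, 8, 5, 3, 13]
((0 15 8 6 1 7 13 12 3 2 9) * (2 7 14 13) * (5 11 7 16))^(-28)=(0 8 1 13 3 5 7 9 15 6 14 12 16 11 2)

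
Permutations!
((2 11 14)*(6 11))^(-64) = ((2 6 11 14))^(-64) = (14)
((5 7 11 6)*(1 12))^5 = (1 12)(5 7 11 6)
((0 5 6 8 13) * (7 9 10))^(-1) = (0 13 8 6 5)(7 10 9)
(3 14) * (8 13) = (3 14)(8 13) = [0, 1, 2, 14, 4, 5, 6, 7, 13, 9, 10, 11, 12, 8, 3]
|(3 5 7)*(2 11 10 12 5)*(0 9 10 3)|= 6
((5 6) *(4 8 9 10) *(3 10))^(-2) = (3 8 10 9 4) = ((3 10 4 8 9)(5 6))^(-2)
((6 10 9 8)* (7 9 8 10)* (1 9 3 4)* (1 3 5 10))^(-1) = (1 9)(3 4)(5 7 6 8 10)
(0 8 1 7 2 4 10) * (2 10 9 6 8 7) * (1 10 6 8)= (0 7 6 1 2 4 9 8 10)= [7, 2, 4, 3, 9, 5, 1, 6, 10, 8, 0]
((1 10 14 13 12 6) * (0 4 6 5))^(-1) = ((0 4 6 1 10 14 13 12 5))^(-1) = (0 5 12 13 14 10 1 6 4)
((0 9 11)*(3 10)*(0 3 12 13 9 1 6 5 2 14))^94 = (0 2 6)(1 14 5)(3 9 12)(10 11 13)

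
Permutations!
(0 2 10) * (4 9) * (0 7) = (0 2 10 7)(4 9) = [2, 1, 10, 3, 9, 5, 6, 0, 8, 4, 7]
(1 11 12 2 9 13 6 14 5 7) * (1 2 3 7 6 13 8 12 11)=[0, 1, 9, 7, 4, 6, 14, 2, 12, 8, 10, 11, 3, 13, 5]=(2 9 8 12 3 7)(5 6 14)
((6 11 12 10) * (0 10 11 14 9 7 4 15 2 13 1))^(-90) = ((0 10 6 14 9 7 4 15 2 13 1)(11 12))^(-90) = (0 13 15 7 14 10 1 2 4 9 6)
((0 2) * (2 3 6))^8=(6)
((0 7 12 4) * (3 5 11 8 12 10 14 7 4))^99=(14)(0 4)(3 12 8 11 5)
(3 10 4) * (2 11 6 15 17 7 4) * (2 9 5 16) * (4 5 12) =(2 11 6 15 17 7 5 16)(3 10 9 12 4) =[0, 1, 11, 10, 3, 16, 15, 5, 8, 12, 9, 6, 4, 13, 14, 17, 2, 7]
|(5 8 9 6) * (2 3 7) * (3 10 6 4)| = |(2 10 6 5 8 9 4 3 7)| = 9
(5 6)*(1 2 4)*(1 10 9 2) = (2 4 10 9)(5 6) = [0, 1, 4, 3, 10, 6, 5, 7, 8, 2, 9]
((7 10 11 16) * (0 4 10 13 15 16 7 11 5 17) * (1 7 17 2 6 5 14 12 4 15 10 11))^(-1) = (0 17 11 4 12 14 10 13 7 1 16 15)(2 5 6)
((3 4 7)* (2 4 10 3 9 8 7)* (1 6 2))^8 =((1 6 2 4)(3 10)(7 9 8))^8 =(10)(7 8 9)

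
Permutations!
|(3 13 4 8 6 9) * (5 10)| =6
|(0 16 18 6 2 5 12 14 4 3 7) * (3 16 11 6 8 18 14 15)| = |(0 11 6 2 5 12 15 3 7)(4 16 14)(8 18)| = 18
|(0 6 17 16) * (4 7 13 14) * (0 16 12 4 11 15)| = |(0 6 17 12 4 7 13 14 11 15)| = 10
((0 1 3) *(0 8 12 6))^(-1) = ((0 1 3 8 12 6))^(-1) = (0 6 12 8 3 1)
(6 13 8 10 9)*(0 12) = [12, 1, 2, 3, 4, 5, 13, 7, 10, 6, 9, 11, 0, 8] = (0 12)(6 13 8 10 9)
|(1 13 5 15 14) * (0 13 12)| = 7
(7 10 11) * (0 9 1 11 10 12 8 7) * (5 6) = [9, 11, 2, 3, 4, 6, 5, 12, 7, 1, 10, 0, 8] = (0 9 1 11)(5 6)(7 12 8)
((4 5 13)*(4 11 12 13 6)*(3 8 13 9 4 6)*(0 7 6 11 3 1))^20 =((0 7 6 11 12 9 4 5 1)(3 8 13))^20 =(0 6 12 4 1 7 11 9 5)(3 13 8)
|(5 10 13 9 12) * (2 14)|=|(2 14)(5 10 13 9 12)|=10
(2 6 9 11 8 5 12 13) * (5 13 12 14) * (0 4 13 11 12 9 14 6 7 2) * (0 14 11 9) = (0 4 13 14 5 6 11 8 9 12)(2 7) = [4, 1, 7, 3, 13, 6, 11, 2, 9, 12, 10, 8, 0, 14, 5]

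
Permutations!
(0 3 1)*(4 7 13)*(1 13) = (0 3 13 4 7 1) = [3, 0, 2, 13, 7, 5, 6, 1, 8, 9, 10, 11, 12, 4]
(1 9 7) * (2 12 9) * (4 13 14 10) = (1 2 12 9 7)(4 13 14 10) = [0, 2, 12, 3, 13, 5, 6, 1, 8, 7, 4, 11, 9, 14, 10]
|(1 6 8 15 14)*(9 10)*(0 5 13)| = |(0 5 13)(1 6 8 15 14)(9 10)| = 30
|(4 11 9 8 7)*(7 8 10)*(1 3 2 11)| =|(1 3 2 11 9 10 7 4)| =8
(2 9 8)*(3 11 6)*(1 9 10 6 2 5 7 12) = (1 9 8 5 7 12)(2 10 6 3 11) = [0, 9, 10, 11, 4, 7, 3, 12, 5, 8, 6, 2, 1]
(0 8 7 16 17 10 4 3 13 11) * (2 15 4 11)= (0 8 7 16 17 10 11)(2 15 4 3 13)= [8, 1, 15, 13, 3, 5, 6, 16, 7, 9, 11, 0, 12, 2, 14, 4, 17, 10]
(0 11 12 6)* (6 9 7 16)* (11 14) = [14, 1, 2, 3, 4, 5, 0, 16, 8, 7, 10, 12, 9, 13, 11, 15, 6] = (0 14 11 12 9 7 16 6)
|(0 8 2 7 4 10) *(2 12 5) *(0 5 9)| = 20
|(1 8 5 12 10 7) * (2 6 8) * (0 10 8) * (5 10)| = 9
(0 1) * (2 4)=(0 1)(2 4)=[1, 0, 4, 3, 2]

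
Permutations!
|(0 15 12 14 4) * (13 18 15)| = 7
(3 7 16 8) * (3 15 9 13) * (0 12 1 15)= (0 12 1 15 9 13 3 7 16 8)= [12, 15, 2, 7, 4, 5, 6, 16, 0, 13, 10, 11, 1, 3, 14, 9, 8]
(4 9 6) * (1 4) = (1 4 9 6) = [0, 4, 2, 3, 9, 5, 1, 7, 8, 6]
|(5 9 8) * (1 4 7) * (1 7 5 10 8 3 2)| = 6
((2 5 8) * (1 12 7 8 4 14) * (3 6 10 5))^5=(1 3 14 2 4 8 5 7 10 12 6)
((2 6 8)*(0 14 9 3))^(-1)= ((0 14 9 3)(2 6 8))^(-1)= (0 3 9 14)(2 8 6)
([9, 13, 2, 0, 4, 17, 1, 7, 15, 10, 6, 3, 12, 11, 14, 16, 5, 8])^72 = (5 8 16 17 15)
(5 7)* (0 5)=(0 5 7)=[5, 1, 2, 3, 4, 7, 6, 0]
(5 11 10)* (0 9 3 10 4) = [9, 1, 2, 10, 0, 11, 6, 7, 8, 3, 5, 4] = (0 9 3 10 5 11 4)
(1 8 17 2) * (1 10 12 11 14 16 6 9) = (1 8 17 2 10 12 11 14 16 6 9) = [0, 8, 10, 3, 4, 5, 9, 7, 17, 1, 12, 14, 11, 13, 16, 15, 6, 2]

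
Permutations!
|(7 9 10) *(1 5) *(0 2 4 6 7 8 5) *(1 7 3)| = 30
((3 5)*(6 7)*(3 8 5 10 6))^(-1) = ((3 10 6 7)(5 8))^(-1) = (3 7 6 10)(5 8)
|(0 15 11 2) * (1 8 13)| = 12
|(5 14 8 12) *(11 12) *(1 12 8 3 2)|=|(1 12 5 14 3 2)(8 11)|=6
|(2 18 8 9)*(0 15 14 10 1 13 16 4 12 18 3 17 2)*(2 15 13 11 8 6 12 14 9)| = 42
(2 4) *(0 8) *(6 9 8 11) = (0 11 6 9 8)(2 4) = [11, 1, 4, 3, 2, 5, 9, 7, 0, 8, 10, 6]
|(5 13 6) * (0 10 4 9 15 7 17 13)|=|(0 10 4 9 15 7 17 13 6 5)|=10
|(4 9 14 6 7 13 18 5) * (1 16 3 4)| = |(1 16 3 4 9 14 6 7 13 18 5)| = 11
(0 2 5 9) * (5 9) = (0 2 9) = [2, 1, 9, 3, 4, 5, 6, 7, 8, 0]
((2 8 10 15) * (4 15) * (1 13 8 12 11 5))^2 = ((1 13 8 10 4 15 2 12 11 5))^2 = (1 8 4 2 11)(5 13 10 15 12)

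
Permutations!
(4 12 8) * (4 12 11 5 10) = (4 11 5 10)(8 12) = [0, 1, 2, 3, 11, 10, 6, 7, 12, 9, 4, 5, 8]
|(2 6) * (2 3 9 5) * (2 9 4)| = 4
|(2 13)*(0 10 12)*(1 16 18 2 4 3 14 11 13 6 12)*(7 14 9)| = |(0 10 1 16 18 2 6 12)(3 9 7 14 11 13 4)| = 56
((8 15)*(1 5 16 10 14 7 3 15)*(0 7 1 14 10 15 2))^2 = (0 3)(1 16 8)(2 7)(5 15 14)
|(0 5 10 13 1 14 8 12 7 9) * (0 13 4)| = 28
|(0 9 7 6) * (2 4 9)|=6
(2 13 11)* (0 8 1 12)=(0 8 1 12)(2 13 11)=[8, 12, 13, 3, 4, 5, 6, 7, 1, 9, 10, 2, 0, 11]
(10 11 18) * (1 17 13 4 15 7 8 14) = [0, 17, 2, 3, 15, 5, 6, 8, 14, 9, 11, 18, 12, 4, 1, 7, 16, 13, 10] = (1 17 13 4 15 7 8 14)(10 11 18)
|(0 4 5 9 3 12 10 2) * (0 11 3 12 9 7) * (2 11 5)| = 5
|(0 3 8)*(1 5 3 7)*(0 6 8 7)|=4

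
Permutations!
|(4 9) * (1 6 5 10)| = 4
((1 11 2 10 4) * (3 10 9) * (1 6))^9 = (1 11 2 9 3 10 4 6)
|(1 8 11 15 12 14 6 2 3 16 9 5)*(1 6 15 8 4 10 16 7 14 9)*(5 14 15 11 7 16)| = 56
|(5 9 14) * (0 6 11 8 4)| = |(0 6 11 8 4)(5 9 14)| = 15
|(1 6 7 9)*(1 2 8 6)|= 5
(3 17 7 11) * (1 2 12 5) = (1 2 12 5)(3 17 7 11) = [0, 2, 12, 17, 4, 1, 6, 11, 8, 9, 10, 3, 5, 13, 14, 15, 16, 7]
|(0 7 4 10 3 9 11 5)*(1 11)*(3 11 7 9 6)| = |(0 9 1 7 4 10 11 5)(3 6)| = 8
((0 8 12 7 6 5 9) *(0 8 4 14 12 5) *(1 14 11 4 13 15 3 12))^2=(0 15 12 6 13 3 7)(5 8 9)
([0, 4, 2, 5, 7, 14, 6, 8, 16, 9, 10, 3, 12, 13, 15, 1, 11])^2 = [0, 7, 2, 14, 8, 15, 6, 16, 11, 9, 10, 5, 12, 13, 1, 4, 3]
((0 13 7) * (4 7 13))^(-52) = ((13)(0 4 7))^(-52) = (13)(0 7 4)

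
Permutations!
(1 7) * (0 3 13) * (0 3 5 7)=[5, 0, 2, 13, 4, 7, 6, 1, 8, 9, 10, 11, 12, 3]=(0 5 7 1)(3 13)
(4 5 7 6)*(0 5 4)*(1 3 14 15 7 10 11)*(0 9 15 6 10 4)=(0 5 4)(1 3 14 6 9 15 7 10 11)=[5, 3, 2, 14, 0, 4, 9, 10, 8, 15, 11, 1, 12, 13, 6, 7]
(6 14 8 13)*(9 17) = (6 14 8 13)(9 17) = [0, 1, 2, 3, 4, 5, 14, 7, 13, 17, 10, 11, 12, 6, 8, 15, 16, 9]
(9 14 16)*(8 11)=(8 11)(9 14 16)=[0, 1, 2, 3, 4, 5, 6, 7, 11, 14, 10, 8, 12, 13, 16, 15, 9]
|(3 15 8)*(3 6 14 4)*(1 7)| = 6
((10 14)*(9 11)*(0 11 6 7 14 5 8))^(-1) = (0 8 5 10 14 7 6 9 11)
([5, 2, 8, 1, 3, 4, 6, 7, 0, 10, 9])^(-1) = [8, 3, 1, 4, 5, 0, 6, 7, 2, 10, 9]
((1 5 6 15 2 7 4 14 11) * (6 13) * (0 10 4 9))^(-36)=(0 14 5 15 9 4 1 6 7 10 11 13 2)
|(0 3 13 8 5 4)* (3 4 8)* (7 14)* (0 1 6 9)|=|(0 4 1 6 9)(3 13)(5 8)(7 14)|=10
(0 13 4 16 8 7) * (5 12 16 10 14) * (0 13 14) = (0 14 5 12 16 8 7 13 4 10) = [14, 1, 2, 3, 10, 12, 6, 13, 7, 9, 0, 11, 16, 4, 5, 15, 8]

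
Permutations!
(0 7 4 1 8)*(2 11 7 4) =[4, 8, 11, 3, 1, 5, 6, 2, 0, 9, 10, 7] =(0 4 1 8)(2 11 7)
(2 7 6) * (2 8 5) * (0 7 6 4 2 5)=(0 7 4 2 6 8)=[7, 1, 6, 3, 2, 5, 8, 4, 0]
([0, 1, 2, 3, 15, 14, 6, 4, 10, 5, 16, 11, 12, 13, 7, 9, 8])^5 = (4 7 14 5 9 15)(8 16 10)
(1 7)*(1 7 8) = (1 8) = [0, 8, 2, 3, 4, 5, 6, 7, 1]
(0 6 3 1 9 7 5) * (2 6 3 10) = (0 3 1 9 7 5)(2 6 10) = [3, 9, 6, 1, 4, 0, 10, 5, 8, 7, 2]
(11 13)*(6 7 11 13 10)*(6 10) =(13)(6 7 11) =[0, 1, 2, 3, 4, 5, 7, 11, 8, 9, 10, 6, 12, 13]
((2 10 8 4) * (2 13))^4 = ((2 10 8 4 13))^4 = (2 13 4 8 10)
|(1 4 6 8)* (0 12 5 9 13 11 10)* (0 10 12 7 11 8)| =|(0 7 11 12 5 9 13 8 1 4 6)| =11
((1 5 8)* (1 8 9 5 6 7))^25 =((1 6 7)(5 9))^25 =(1 6 7)(5 9)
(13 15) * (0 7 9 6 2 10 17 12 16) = (0 7 9 6 2 10 17 12 16)(13 15) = [7, 1, 10, 3, 4, 5, 2, 9, 8, 6, 17, 11, 16, 15, 14, 13, 0, 12]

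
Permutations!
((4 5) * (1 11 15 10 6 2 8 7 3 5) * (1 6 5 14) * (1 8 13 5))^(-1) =((1 11 15 10)(2 13 5 4 6)(3 14 8 7))^(-1) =(1 10 15 11)(2 6 4 5 13)(3 7 8 14)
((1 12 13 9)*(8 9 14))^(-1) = ((1 12 13 14 8 9))^(-1) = (1 9 8 14 13 12)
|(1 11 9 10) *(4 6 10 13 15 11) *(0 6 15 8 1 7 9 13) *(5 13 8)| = |(0 6 10 7 9)(1 4 15 11 8)(5 13)| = 10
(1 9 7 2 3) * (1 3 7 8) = [0, 9, 7, 3, 4, 5, 6, 2, 1, 8] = (1 9 8)(2 7)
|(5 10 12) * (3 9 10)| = 5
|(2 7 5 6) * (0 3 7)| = |(0 3 7 5 6 2)| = 6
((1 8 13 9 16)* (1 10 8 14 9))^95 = ((1 14 9 16 10 8 13))^95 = (1 10 14 8 9 13 16)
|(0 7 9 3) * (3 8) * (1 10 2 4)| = |(0 7 9 8 3)(1 10 2 4)| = 20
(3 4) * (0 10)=[10, 1, 2, 4, 3, 5, 6, 7, 8, 9, 0]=(0 10)(3 4)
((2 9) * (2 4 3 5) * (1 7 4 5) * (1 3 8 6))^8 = (1 8 7 6 4)(2 5 9)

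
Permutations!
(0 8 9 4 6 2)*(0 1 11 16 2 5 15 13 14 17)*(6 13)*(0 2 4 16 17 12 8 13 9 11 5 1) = (0 13 14 12 8 11 17 2)(1 5 15 6)(4 9 16) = [13, 5, 0, 3, 9, 15, 1, 7, 11, 16, 10, 17, 8, 14, 12, 6, 4, 2]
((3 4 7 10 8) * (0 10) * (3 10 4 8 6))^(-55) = ((0 4 7)(3 8 10 6))^(-55) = (0 7 4)(3 8 10 6)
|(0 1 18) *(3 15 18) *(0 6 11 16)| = |(0 1 3 15 18 6 11 16)| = 8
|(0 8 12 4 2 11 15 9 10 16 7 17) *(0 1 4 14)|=|(0 8 12 14)(1 4 2 11 15 9 10 16 7 17)|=20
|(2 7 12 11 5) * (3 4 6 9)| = |(2 7 12 11 5)(3 4 6 9)| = 20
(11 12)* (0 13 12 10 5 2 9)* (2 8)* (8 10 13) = [8, 1, 9, 3, 4, 10, 6, 7, 2, 0, 5, 13, 11, 12] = (0 8 2 9)(5 10)(11 13 12)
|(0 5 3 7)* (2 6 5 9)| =|(0 9 2 6 5 3 7)| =7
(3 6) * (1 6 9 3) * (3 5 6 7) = [0, 7, 2, 9, 4, 6, 1, 3, 8, 5] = (1 7 3 9 5 6)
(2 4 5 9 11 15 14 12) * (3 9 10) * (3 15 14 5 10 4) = [0, 1, 3, 9, 10, 4, 6, 7, 8, 11, 15, 14, 2, 13, 12, 5] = (2 3 9 11 14 12)(4 10 15 5)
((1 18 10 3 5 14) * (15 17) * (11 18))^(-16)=((1 11 18 10 3 5 14)(15 17))^(-16)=(1 5 10 11 14 3 18)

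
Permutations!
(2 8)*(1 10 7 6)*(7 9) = [0, 10, 8, 3, 4, 5, 1, 6, 2, 7, 9] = (1 10 9 7 6)(2 8)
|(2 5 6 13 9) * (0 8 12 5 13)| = |(0 8 12 5 6)(2 13 9)| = 15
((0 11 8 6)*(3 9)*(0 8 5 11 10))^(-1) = ((0 10)(3 9)(5 11)(6 8))^(-1) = (0 10)(3 9)(5 11)(6 8)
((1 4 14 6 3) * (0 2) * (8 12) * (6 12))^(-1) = ((0 2)(1 4 14 12 8 6 3))^(-1) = (0 2)(1 3 6 8 12 14 4)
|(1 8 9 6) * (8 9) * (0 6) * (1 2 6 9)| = 2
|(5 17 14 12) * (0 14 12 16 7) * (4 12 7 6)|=|(0 14 16 6 4 12 5 17 7)|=9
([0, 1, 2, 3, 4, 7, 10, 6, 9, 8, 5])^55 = [0, 1, 2, 3, 4, 10, 7, 5, 9, 8, 6]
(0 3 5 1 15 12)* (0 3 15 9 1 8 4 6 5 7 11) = (0 15 12 3 7 11)(1 9)(4 6 5 8) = [15, 9, 2, 7, 6, 8, 5, 11, 4, 1, 10, 0, 3, 13, 14, 12]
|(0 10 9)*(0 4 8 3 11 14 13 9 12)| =21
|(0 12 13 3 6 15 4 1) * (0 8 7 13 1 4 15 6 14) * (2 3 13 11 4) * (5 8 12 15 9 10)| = 12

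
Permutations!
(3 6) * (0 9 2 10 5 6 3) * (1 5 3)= [9, 5, 10, 1, 4, 6, 0, 7, 8, 2, 3]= (0 9 2 10 3 1 5 6)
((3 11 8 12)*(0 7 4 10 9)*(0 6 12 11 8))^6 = (0 12 4 8 9)(3 10 11 6 7)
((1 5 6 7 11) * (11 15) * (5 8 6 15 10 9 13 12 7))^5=(1 11 15 5 6 8)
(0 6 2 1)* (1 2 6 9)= [9, 0, 2, 3, 4, 5, 6, 7, 8, 1]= (0 9 1)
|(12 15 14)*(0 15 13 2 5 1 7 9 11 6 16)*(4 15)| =14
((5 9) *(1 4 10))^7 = ((1 4 10)(5 9))^7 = (1 4 10)(5 9)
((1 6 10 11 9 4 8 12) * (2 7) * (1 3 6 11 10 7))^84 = ((1 11 9 4 8 12 3 6 7 2))^84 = (1 8 7 9 3)(2 4 6 11 12)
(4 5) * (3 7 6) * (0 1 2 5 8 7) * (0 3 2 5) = (0 1 5 4 8 7 6 2) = [1, 5, 0, 3, 8, 4, 2, 6, 7]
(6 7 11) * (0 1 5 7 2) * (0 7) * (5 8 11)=[1, 8, 7, 3, 4, 0, 2, 5, 11, 9, 10, 6]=(0 1 8 11 6 2 7 5)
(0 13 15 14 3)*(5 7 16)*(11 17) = (0 13 15 14 3)(5 7 16)(11 17) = [13, 1, 2, 0, 4, 7, 6, 16, 8, 9, 10, 17, 12, 15, 3, 14, 5, 11]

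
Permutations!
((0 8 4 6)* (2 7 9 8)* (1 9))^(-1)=((0 2 7 1 9 8 4 6))^(-1)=(0 6 4 8 9 1 7 2)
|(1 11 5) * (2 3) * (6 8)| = |(1 11 5)(2 3)(6 8)| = 6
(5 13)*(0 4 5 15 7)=[4, 1, 2, 3, 5, 13, 6, 0, 8, 9, 10, 11, 12, 15, 14, 7]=(0 4 5 13 15 7)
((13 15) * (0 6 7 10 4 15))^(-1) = (0 13 15 4 10 7 6)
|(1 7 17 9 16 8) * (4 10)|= |(1 7 17 9 16 8)(4 10)|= 6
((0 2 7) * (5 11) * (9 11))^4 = (0 2 7)(5 9 11)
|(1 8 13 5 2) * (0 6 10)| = 15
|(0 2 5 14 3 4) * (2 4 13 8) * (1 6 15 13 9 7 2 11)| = 6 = |(0 4)(1 6 15 13 8 11)(2 5 14 3 9 7)|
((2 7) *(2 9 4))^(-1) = ((2 7 9 4))^(-1) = (2 4 9 7)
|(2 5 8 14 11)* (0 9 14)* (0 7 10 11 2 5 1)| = 5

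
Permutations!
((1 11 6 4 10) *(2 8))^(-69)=((1 11 6 4 10)(2 8))^(-69)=(1 11 6 4 10)(2 8)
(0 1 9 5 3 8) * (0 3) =(0 1 9 5)(3 8) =[1, 9, 2, 8, 4, 0, 6, 7, 3, 5]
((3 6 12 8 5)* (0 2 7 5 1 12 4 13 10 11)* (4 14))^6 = (0 14 2 4 7 13 5 10 3 11 6)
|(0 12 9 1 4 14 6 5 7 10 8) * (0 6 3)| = |(0 12 9 1 4 14 3)(5 7 10 8 6)| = 35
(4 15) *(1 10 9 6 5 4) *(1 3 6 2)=(1 10 9 2)(3 6 5 4 15)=[0, 10, 1, 6, 15, 4, 5, 7, 8, 2, 9, 11, 12, 13, 14, 3]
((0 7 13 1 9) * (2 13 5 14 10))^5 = ((0 7 5 14 10 2 13 1 9))^5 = (0 2 7 13 5 1 14 9 10)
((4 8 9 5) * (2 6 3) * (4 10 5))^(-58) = (10)(2 3 6)(4 9 8)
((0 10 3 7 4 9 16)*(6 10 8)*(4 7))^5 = ((0 8 6 10 3 4 9 16))^5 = (0 4 6 16 3 8 9 10)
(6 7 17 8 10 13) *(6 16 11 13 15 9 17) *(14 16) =(6 7)(8 10 15 9 17)(11 13 14 16) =[0, 1, 2, 3, 4, 5, 7, 6, 10, 17, 15, 13, 12, 14, 16, 9, 11, 8]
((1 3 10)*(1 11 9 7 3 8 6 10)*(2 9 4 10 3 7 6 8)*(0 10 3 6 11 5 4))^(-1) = ((0 10 5 4 3 1 2 9 11))^(-1) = (0 11 9 2 1 3 4 5 10)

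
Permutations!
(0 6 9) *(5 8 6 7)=(0 7 5 8 6 9)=[7, 1, 2, 3, 4, 8, 9, 5, 6, 0]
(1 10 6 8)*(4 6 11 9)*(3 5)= [0, 10, 2, 5, 6, 3, 8, 7, 1, 4, 11, 9]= (1 10 11 9 4 6 8)(3 5)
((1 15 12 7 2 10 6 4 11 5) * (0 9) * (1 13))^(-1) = (0 9)(1 13 5 11 4 6 10 2 7 12 15)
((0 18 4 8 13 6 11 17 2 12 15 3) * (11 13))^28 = (0 15 2 11 4)(3 12 17 8 18)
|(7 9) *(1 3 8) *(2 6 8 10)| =6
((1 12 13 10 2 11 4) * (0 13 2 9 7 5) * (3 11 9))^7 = ((0 13 10 3 11 4 1 12 2 9 7 5))^7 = (0 12 10 9 11 5 1 13 2 3 7 4)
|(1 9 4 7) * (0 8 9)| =|(0 8 9 4 7 1)| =6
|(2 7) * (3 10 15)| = 6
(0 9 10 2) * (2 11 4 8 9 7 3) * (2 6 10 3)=(0 7 2)(3 6 10 11 4 8 9)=[7, 1, 0, 6, 8, 5, 10, 2, 9, 3, 11, 4]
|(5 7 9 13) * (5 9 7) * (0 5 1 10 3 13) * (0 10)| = 12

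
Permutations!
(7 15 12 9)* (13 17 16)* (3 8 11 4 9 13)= (3 8 11 4 9 7 15 12 13 17 16)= [0, 1, 2, 8, 9, 5, 6, 15, 11, 7, 10, 4, 13, 17, 14, 12, 3, 16]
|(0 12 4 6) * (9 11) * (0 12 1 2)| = 6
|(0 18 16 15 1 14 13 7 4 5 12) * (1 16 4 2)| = |(0 18 4 5 12)(1 14 13 7 2)(15 16)| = 10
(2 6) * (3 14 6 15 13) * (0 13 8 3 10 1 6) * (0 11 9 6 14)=(0 13 10 1 14 11 9 6 2 15 8 3)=[13, 14, 15, 0, 4, 5, 2, 7, 3, 6, 1, 9, 12, 10, 11, 8]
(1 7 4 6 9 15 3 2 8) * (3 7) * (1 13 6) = (1 3 2 8 13 6 9 15 7 4) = [0, 3, 8, 2, 1, 5, 9, 4, 13, 15, 10, 11, 12, 6, 14, 7]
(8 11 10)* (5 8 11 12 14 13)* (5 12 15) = (5 8 15)(10 11)(12 14 13) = [0, 1, 2, 3, 4, 8, 6, 7, 15, 9, 11, 10, 14, 12, 13, 5]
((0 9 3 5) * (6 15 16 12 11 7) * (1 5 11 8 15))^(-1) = ((0 9 3 11 7 6 1 5)(8 15 16 12))^(-1) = (0 5 1 6 7 11 3 9)(8 12 16 15)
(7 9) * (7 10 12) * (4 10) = [0, 1, 2, 3, 10, 5, 6, 9, 8, 4, 12, 11, 7] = (4 10 12 7 9)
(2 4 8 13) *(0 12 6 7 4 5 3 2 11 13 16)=[12, 1, 5, 2, 8, 3, 7, 4, 16, 9, 10, 13, 6, 11, 14, 15, 0]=(0 12 6 7 4 8 16)(2 5 3)(11 13)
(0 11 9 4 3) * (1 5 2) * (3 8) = (0 11 9 4 8 3)(1 5 2) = [11, 5, 1, 0, 8, 2, 6, 7, 3, 4, 10, 9]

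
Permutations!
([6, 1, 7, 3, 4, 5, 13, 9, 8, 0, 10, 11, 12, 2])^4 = [7, 1, 6, 3, 4, 5, 9, 13, 8, 2, 10, 11, 12, 0]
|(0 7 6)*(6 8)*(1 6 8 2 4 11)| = |(0 7 2 4 11 1 6)| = 7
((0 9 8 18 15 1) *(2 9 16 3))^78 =(0 18 2)(1 8 3)(9 16 15)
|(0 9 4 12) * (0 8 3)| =6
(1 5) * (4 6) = (1 5)(4 6) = [0, 5, 2, 3, 6, 1, 4]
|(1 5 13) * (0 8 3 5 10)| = 7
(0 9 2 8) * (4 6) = (0 9 2 8)(4 6) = [9, 1, 8, 3, 6, 5, 4, 7, 0, 2]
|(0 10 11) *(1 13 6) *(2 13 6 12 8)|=|(0 10 11)(1 6)(2 13 12 8)|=12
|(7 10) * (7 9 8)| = 4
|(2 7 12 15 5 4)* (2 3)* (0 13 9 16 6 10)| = 42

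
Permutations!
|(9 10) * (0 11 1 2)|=4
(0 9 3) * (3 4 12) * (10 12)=(0 9 4 10 12 3)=[9, 1, 2, 0, 10, 5, 6, 7, 8, 4, 12, 11, 3]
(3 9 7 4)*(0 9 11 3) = [9, 1, 2, 11, 0, 5, 6, 4, 8, 7, 10, 3] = (0 9 7 4)(3 11)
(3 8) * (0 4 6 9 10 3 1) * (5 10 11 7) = [4, 0, 2, 8, 6, 10, 9, 5, 1, 11, 3, 7] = (0 4 6 9 11 7 5 10 3 8 1)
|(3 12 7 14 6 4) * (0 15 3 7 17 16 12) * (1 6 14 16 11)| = 24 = |(0 15 3)(1 6 4 7 16 12 17 11)|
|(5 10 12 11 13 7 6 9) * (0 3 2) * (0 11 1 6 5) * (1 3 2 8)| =|(0 2 11 13 7 5 10 12 3 8 1 6 9)| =13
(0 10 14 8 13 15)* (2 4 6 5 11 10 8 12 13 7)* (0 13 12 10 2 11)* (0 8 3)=(0 3)(2 4 6 5 8 7 11)(10 14)(13 15)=[3, 1, 4, 0, 6, 8, 5, 11, 7, 9, 14, 2, 12, 15, 10, 13]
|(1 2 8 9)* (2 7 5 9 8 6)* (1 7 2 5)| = |(1 2 6 5 9 7)| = 6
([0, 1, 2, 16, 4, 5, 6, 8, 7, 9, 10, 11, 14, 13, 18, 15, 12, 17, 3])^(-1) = (3 18 14 12 16)(7 8)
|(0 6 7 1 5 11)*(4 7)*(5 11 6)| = |(0 5 6 4 7 1 11)| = 7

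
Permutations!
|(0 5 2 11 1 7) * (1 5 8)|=12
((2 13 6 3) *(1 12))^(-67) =(1 12)(2 13 6 3)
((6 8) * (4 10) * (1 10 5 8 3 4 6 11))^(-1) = ((1 10 6 3 4 5 8 11))^(-1) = (1 11 8 5 4 3 6 10)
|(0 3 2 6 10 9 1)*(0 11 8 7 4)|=11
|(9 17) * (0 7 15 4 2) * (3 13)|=10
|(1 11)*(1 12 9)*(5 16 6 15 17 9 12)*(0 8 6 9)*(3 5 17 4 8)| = 8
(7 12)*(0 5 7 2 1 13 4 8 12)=(0 5 7)(1 13 4 8 12 2)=[5, 13, 1, 3, 8, 7, 6, 0, 12, 9, 10, 11, 2, 4]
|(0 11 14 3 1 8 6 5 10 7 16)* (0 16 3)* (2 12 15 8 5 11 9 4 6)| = |(16)(0 9 4 6 11 14)(1 5 10 7 3)(2 12 15 8)| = 60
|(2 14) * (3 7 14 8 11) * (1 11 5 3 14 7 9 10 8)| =|(1 11 14 2)(3 9 10 8 5)| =20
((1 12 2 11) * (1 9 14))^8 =(1 2 9)(11 14 12)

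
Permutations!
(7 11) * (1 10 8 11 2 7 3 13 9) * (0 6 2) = (0 6 2 7)(1 10 8 11 3 13 9) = [6, 10, 7, 13, 4, 5, 2, 0, 11, 1, 8, 3, 12, 9]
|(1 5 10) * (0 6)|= 6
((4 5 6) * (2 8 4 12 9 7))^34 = (2 4 6 9)(5 12 7 8)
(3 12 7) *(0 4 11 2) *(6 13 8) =(0 4 11 2)(3 12 7)(6 13 8) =[4, 1, 0, 12, 11, 5, 13, 3, 6, 9, 10, 2, 7, 8]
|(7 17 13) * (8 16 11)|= 3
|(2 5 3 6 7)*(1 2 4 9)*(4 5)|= 4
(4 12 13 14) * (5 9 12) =(4 5 9 12 13 14) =[0, 1, 2, 3, 5, 9, 6, 7, 8, 12, 10, 11, 13, 14, 4]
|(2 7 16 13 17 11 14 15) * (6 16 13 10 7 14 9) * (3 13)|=|(2 14 15)(3 13 17 11 9 6 16 10 7)|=9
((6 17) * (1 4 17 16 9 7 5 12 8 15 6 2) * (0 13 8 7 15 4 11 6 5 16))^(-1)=((0 13 8 4 17 2 1 11 6)(5 12 7 16 9 15))^(-1)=(0 6 11 1 2 17 4 8 13)(5 15 9 16 7 12)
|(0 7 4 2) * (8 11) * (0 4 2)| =4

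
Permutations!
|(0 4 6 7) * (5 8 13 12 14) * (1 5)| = 12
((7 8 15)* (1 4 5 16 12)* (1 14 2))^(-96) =((1 4 5 16 12 14 2)(7 8 15))^(-96) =(1 5 12 2 4 16 14)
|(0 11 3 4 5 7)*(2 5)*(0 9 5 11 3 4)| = 6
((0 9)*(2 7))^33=(0 9)(2 7)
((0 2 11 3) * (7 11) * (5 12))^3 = (0 11 2 3 7)(5 12)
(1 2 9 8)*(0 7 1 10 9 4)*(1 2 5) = (0 7 2 4)(1 5)(8 10 9) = [7, 5, 4, 3, 0, 1, 6, 2, 10, 8, 9]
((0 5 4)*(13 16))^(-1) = (0 4 5)(13 16)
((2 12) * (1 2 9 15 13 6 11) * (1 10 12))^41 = (1 2)(6 13 15 9 12 10 11)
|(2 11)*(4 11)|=|(2 4 11)|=3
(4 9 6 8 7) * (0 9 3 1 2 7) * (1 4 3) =[9, 2, 7, 4, 1, 5, 8, 3, 0, 6] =(0 9 6 8)(1 2 7 3 4)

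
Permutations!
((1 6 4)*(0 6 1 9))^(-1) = ((0 6 4 9))^(-1) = (0 9 4 6)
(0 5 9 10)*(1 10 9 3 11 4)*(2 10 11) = (0 5 3 2 10)(1 11 4) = [5, 11, 10, 2, 1, 3, 6, 7, 8, 9, 0, 4]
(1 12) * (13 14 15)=[0, 12, 2, 3, 4, 5, 6, 7, 8, 9, 10, 11, 1, 14, 15, 13]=(1 12)(13 14 15)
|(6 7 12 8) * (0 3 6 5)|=|(0 3 6 7 12 8 5)|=7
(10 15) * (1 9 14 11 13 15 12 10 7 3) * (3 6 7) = (1 9 14 11 13 15 3)(6 7)(10 12) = [0, 9, 2, 1, 4, 5, 7, 6, 8, 14, 12, 13, 10, 15, 11, 3]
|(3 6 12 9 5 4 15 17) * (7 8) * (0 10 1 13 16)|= 40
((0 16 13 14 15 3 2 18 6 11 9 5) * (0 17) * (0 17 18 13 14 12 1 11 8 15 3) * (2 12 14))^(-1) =(0 15 8 6 18 5 9 11 1 12 3 14 13 2 16)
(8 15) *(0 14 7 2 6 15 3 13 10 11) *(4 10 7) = [14, 1, 6, 13, 10, 5, 15, 2, 3, 9, 11, 0, 12, 7, 4, 8] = (0 14 4 10 11)(2 6 15 8 3 13 7)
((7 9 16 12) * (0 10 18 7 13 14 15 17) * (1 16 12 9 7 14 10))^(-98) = ((0 1 16 9 12 13 10 18 14 15 17))^(-98) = (0 1 16 9 12 13 10 18 14 15 17)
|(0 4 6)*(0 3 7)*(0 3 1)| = 4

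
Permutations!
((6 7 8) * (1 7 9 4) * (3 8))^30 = ((1 7 3 8 6 9 4))^30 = (1 3 6 4 7 8 9)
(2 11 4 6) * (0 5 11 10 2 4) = [5, 1, 10, 3, 6, 11, 4, 7, 8, 9, 2, 0] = (0 5 11)(2 10)(4 6)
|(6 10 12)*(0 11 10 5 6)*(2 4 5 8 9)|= |(0 11 10 12)(2 4 5 6 8 9)|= 12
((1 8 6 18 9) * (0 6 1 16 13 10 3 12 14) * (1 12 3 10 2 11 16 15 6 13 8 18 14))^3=((0 13 2 11 16 8 12 1 18 9 15 6 14))^3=(0 11 12 9 14 2 8 18 6 13 16 1 15)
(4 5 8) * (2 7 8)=(2 7 8 4 5)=[0, 1, 7, 3, 5, 2, 6, 8, 4]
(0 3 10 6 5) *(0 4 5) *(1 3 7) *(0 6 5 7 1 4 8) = (0 1 3 10 5 8)(4 7) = [1, 3, 2, 10, 7, 8, 6, 4, 0, 9, 5]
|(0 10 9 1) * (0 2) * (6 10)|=|(0 6 10 9 1 2)|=6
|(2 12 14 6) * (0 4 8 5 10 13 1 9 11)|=36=|(0 4 8 5 10 13 1 9 11)(2 12 14 6)|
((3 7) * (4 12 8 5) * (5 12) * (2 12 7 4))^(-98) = ((2 12 8 7 3 4 5))^(-98) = (12)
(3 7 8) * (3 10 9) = [0, 1, 2, 7, 4, 5, 6, 8, 10, 3, 9] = (3 7 8 10 9)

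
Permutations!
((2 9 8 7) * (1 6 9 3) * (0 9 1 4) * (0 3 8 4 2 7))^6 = ((0 9 4 3 2 8)(1 6))^6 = (9)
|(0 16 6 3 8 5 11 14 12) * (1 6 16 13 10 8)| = |(16)(0 13 10 8 5 11 14 12)(1 6 3)| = 24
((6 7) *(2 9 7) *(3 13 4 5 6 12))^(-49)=(2 13 9 4 7 5 12 6 3)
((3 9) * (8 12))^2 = (12)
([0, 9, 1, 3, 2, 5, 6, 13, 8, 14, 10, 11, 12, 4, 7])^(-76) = (1 9 14 7 13 4 2)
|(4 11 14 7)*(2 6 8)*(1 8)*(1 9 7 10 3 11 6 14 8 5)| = 12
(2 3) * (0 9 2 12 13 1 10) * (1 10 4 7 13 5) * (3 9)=(0 3 12 5 1 4 7 13 10)(2 9)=[3, 4, 9, 12, 7, 1, 6, 13, 8, 2, 0, 11, 5, 10]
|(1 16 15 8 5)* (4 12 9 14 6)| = 5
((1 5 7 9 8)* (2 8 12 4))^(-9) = (1 8 2 4 12 9 7 5)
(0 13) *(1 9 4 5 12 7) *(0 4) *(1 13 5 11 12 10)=(0 5 10 1 9)(4 11 12 7 13)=[5, 9, 2, 3, 11, 10, 6, 13, 8, 0, 1, 12, 7, 4]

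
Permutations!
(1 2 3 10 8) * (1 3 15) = [0, 2, 15, 10, 4, 5, 6, 7, 3, 9, 8, 11, 12, 13, 14, 1] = (1 2 15)(3 10 8)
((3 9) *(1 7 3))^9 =(1 7 3 9)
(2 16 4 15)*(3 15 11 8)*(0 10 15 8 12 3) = (0 10 15 2 16 4 11 12 3 8) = [10, 1, 16, 8, 11, 5, 6, 7, 0, 9, 15, 12, 3, 13, 14, 2, 4]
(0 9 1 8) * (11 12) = (0 9 1 8)(11 12) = [9, 8, 2, 3, 4, 5, 6, 7, 0, 1, 10, 12, 11]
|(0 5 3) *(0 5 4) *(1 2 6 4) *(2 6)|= 4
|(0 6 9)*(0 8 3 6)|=4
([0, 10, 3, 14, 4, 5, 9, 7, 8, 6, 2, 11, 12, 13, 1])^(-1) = (1 14 3 2 10)(6 9)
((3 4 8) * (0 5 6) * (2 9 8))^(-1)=(0 6 5)(2 4 3 8 9)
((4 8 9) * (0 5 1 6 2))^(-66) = ((0 5 1 6 2)(4 8 9))^(-66) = (9)(0 2 6 1 5)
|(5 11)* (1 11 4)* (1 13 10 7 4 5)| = 4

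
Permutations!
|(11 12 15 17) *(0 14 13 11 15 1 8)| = |(0 14 13 11 12 1 8)(15 17)| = 14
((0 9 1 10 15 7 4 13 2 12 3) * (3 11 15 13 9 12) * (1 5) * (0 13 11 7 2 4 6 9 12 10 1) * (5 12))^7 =((0 10 11 15 2 3 13 4 5)(6 9 12 7))^7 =(0 4 3 15 10 5 13 2 11)(6 7 12 9)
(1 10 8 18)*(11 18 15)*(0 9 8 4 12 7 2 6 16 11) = (0 9 8 15)(1 10 4 12 7 2 6 16 11 18) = [9, 10, 6, 3, 12, 5, 16, 2, 15, 8, 4, 18, 7, 13, 14, 0, 11, 17, 1]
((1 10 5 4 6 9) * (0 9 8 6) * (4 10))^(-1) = ((0 9 1 4)(5 10)(6 8))^(-1) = (0 4 1 9)(5 10)(6 8)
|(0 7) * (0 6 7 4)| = |(0 4)(6 7)| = 2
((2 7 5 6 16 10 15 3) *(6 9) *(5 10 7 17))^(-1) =(2 3 15 10 7 16 6 9 5 17)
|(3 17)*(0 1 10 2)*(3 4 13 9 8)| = |(0 1 10 2)(3 17 4 13 9 8)| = 12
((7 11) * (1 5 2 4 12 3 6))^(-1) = (1 6 3 12 4 2 5)(7 11)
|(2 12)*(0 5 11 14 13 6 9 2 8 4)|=11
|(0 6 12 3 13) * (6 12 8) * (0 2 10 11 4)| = 8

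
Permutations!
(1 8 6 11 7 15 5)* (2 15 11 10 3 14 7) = (1 8 6 10 3 14 7 11 2 15 5) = [0, 8, 15, 14, 4, 1, 10, 11, 6, 9, 3, 2, 12, 13, 7, 5]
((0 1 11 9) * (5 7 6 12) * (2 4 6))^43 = (0 9 11 1)(2 4 6 12 5 7)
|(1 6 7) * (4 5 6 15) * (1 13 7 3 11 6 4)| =6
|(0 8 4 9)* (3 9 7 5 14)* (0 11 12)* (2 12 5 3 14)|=10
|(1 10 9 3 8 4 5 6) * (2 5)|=9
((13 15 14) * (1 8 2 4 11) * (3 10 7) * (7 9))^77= (1 2 11 8 4)(3 10 9 7)(13 14 15)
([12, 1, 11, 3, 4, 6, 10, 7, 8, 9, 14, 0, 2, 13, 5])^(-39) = (0 12 2 11)(5 6 10 14)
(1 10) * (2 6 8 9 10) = (1 2 6 8 9 10) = [0, 2, 6, 3, 4, 5, 8, 7, 9, 10, 1]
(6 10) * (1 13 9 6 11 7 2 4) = (1 13 9 6 10 11 7 2 4) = [0, 13, 4, 3, 1, 5, 10, 2, 8, 6, 11, 7, 12, 9]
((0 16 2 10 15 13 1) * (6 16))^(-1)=(0 1 13 15 10 2 16 6)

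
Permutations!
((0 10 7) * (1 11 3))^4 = (0 10 7)(1 11 3)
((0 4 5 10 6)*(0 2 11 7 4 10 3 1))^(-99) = (0 10 6 2 11 7 4 5 3 1)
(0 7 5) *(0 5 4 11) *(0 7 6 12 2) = (0 6 12 2)(4 11 7) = [6, 1, 0, 3, 11, 5, 12, 4, 8, 9, 10, 7, 2]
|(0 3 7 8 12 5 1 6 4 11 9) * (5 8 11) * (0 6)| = 18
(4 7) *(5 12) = (4 7)(5 12) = [0, 1, 2, 3, 7, 12, 6, 4, 8, 9, 10, 11, 5]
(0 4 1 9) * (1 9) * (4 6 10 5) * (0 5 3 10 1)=(0 6 1)(3 10)(4 9 5)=[6, 0, 2, 10, 9, 4, 1, 7, 8, 5, 3]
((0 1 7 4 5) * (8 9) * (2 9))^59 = (0 5 4 7 1)(2 8 9)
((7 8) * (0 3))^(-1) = ((0 3)(7 8))^(-1) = (0 3)(7 8)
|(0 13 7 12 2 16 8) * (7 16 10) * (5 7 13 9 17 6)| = 12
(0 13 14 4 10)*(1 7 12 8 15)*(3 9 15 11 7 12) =(0 13 14 4 10)(1 12 8 11 7 3 9 15) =[13, 12, 2, 9, 10, 5, 6, 3, 11, 15, 0, 7, 8, 14, 4, 1]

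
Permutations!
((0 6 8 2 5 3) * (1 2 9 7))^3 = (0 9 2)(1 3 8)(5 6 7)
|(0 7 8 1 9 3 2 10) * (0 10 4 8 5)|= 6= |(10)(0 7 5)(1 9 3 2 4 8)|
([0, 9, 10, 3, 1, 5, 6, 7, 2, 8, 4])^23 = (1 4 10 2 8 9)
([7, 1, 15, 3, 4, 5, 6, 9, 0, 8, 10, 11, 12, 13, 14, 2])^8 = [0, 1, 2, 3, 4, 5, 6, 7, 8, 9, 10, 11, 12, 13, 14, 15]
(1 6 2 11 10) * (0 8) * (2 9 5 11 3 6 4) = (0 8)(1 4 2 3 6 9 5 11 10) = [8, 4, 3, 6, 2, 11, 9, 7, 0, 5, 1, 10]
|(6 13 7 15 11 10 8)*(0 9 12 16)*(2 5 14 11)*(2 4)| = |(0 9 12 16)(2 5 14 11 10 8 6 13 7 15 4)| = 44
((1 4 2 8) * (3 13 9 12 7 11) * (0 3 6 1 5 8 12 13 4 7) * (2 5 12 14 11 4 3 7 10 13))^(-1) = (0 12 8 5 4 7)(1 6 11 14 2 9 13 10)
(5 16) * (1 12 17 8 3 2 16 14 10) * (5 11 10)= [0, 12, 16, 2, 4, 14, 6, 7, 3, 9, 1, 10, 17, 13, 5, 15, 11, 8]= (1 12 17 8 3 2 16 11 10)(5 14)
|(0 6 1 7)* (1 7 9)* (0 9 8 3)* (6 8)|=|(0 8 3)(1 6 7 9)|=12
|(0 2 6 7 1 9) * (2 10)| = 7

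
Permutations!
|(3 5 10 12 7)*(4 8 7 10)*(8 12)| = 7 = |(3 5 4 12 10 8 7)|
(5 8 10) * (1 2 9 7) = (1 2 9 7)(5 8 10) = [0, 2, 9, 3, 4, 8, 6, 1, 10, 7, 5]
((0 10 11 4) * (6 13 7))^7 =(0 4 11 10)(6 13 7)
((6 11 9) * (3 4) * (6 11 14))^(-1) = ((3 4)(6 14)(9 11))^(-1) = (3 4)(6 14)(9 11)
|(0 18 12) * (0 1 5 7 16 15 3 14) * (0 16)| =12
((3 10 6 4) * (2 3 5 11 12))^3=(2 6 11 3 4 12 10 5)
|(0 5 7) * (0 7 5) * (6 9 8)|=3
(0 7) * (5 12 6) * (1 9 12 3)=(0 7)(1 9 12 6 5 3)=[7, 9, 2, 1, 4, 3, 5, 0, 8, 12, 10, 11, 6]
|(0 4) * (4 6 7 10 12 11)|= |(0 6 7 10 12 11 4)|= 7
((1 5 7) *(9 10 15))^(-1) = (1 7 5)(9 15 10)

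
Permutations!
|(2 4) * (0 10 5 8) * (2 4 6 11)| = 12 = |(0 10 5 8)(2 6 11)|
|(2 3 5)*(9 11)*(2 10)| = |(2 3 5 10)(9 11)| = 4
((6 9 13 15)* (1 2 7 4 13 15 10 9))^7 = ((1 2 7 4 13 10 9 15 6))^7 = (1 15 10 4 2 6 9 13 7)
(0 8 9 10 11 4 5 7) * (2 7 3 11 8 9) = [9, 1, 7, 11, 5, 3, 6, 0, 2, 10, 8, 4] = (0 9 10 8 2 7)(3 11 4 5)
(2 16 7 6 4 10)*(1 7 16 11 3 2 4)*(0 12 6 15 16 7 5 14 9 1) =(0 12 6)(1 5 14 9)(2 11 3)(4 10)(7 15 16) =[12, 5, 11, 2, 10, 14, 0, 15, 8, 1, 4, 3, 6, 13, 9, 16, 7]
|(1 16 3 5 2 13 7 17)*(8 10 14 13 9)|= 12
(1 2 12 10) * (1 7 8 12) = (1 2)(7 8 12 10) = [0, 2, 1, 3, 4, 5, 6, 8, 12, 9, 7, 11, 10]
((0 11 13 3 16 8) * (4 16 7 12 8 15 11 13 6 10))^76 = ((0 13 3 7 12 8)(4 16 15 11 6 10))^76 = (0 12 3)(4 6 15)(7 13 8)(10 11 16)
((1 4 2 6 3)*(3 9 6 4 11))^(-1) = ((1 11 3)(2 4)(6 9))^(-1) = (1 3 11)(2 4)(6 9)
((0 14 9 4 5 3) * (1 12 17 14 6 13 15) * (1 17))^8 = (0 5 9 17 13)(3 4 14 15 6)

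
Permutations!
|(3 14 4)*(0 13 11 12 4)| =7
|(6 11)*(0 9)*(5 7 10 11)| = 10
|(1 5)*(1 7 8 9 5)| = |(5 7 8 9)| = 4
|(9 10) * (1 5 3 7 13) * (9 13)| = 7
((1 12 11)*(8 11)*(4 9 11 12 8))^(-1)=(1 11 9 4 12 8)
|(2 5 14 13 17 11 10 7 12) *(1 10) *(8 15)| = 10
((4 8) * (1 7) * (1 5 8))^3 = ((1 7 5 8 4))^3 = (1 8 7 4 5)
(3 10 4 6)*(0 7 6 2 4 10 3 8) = (10)(0 7 6 8)(2 4) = [7, 1, 4, 3, 2, 5, 8, 6, 0, 9, 10]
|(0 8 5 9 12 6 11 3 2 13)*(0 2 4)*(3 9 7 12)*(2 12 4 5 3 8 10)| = |(0 10 2 13 12 6 11 9 8 3 5 7 4)| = 13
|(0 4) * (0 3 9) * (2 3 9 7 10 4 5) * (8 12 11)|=|(0 5 2 3 7 10 4 9)(8 12 11)|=24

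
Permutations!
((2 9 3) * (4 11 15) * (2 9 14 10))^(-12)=(15)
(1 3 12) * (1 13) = [0, 3, 2, 12, 4, 5, 6, 7, 8, 9, 10, 11, 13, 1] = (1 3 12 13)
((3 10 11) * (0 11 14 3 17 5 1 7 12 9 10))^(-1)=(0 3 14 10 9 12 7 1 5 17 11)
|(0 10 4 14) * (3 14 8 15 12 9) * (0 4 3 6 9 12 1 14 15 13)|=|(0 10 3 15 1 14 4 8 13)(6 9)|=18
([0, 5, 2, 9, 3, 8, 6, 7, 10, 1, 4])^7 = (10)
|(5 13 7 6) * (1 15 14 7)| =|(1 15 14 7 6 5 13)| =7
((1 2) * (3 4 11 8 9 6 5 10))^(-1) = (1 2)(3 10 5 6 9 8 11 4)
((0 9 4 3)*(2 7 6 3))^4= (0 7 9 6 4 3 2)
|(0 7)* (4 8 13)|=6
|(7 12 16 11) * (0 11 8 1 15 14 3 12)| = 21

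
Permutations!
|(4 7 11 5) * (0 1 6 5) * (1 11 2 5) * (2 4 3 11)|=|(0 2 5 3 11)(1 6)(4 7)|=10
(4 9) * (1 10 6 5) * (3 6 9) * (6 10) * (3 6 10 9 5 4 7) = (1 10 5)(3 9 7)(4 6) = [0, 10, 2, 9, 6, 1, 4, 3, 8, 7, 5]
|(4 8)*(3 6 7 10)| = 4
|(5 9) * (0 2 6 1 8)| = 10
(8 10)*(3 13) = (3 13)(8 10) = [0, 1, 2, 13, 4, 5, 6, 7, 10, 9, 8, 11, 12, 3]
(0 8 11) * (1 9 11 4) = (0 8 4 1 9 11) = [8, 9, 2, 3, 1, 5, 6, 7, 4, 11, 10, 0]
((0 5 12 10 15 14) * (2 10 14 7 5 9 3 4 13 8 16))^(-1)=((0 9 3 4 13 8 16 2 10 15 7 5 12 14))^(-1)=(0 14 12 5 7 15 10 2 16 8 13 4 3 9)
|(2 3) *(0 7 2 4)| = |(0 7 2 3 4)| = 5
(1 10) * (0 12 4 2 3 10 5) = (0 12 4 2 3 10 1 5) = [12, 5, 3, 10, 2, 0, 6, 7, 8, 9, 1, 11, 4]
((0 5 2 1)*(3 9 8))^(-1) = (0 1 2 5)(3 8 9)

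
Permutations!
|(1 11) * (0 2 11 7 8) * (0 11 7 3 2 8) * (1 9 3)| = |(0 8 11 9 3 2 7)| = 7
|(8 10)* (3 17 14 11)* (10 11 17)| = 4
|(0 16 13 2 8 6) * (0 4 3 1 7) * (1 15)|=11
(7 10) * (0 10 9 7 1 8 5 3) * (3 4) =[10, 8, 2, 0, 3, 4, 6, 9, 5, 7, 1] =(0 10 1 8 5 4 3)(7 9)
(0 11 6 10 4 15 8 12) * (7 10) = (0 11 6 7 10 4 15 8 12) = [11, 1, 2, 3, 15, 5, 7, 10, 12, 9, 4, 6, 0, 13, 14, 8]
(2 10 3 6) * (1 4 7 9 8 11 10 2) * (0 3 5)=(0 3 6 1 4 7 9 8 11 10 5)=[3, 4, 2, 6, 7, 0, 1, 9, 11, 8, 5, 10]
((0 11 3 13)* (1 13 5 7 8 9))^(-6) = (0 5 9)(1 11 7)(3 8 13)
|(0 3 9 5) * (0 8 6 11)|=7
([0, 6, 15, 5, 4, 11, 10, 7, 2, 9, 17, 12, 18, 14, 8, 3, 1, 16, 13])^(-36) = [0, 16, 11, 18, 4, 13, 1, 7, 5, 9, 6, 14, 8, 15, 3, 12, 17, 10, 2]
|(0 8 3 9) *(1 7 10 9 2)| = |(0 8 3 2 1 7 10 9)| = 8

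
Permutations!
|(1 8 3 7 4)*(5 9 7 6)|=|(1 8 3 6 5 9 7 4)|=8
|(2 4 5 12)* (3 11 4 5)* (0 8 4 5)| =8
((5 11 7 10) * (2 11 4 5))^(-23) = ((2 11 7 10)(4 5))^(-23) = (2 11 7 10)(4 5)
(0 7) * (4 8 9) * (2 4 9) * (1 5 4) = (9)(0 7)(1 5 4 8 2) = [7, 5, 1, 3, 8, 4, 6, 0, 2, 9]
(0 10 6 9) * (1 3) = (0 10 6 9)(1 3) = [10, 3, 2, 1, 4, 5, 9, 7, 8, 0, 6]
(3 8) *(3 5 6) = (3 8 5 6) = [0, 1, 2, 8, 4, 6, 3, 7, 5]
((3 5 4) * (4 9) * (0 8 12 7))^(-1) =(0 7 12 8)(3 4 9 5)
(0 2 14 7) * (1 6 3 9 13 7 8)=(0 2 14 8 1 6 3 9 13 7)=[2, 6, 14, 9, 4, 5, 3, 0, 1, 13, 10, 11, 12, 7, 8]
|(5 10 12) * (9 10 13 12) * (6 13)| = 4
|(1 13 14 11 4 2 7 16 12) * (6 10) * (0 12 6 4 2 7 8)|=40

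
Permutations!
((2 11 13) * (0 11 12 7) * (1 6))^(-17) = ((0 11 13 2 12 7)(1 6))^(-17) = (0 11 13 2 12 7)(1 6)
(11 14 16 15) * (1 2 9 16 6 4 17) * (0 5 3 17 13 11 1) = (0 5 3 17)(1 2 9 16 15)(4 13 11 14 6) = [5, 2, 9, 17, 13, 3, 4, 7, 8, 16, 10, 14, 12, 11, 6, 1, 15, 0]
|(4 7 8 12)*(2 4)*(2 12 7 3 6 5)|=10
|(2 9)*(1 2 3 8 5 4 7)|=|(1 2 9 3 8 5 4 7)|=8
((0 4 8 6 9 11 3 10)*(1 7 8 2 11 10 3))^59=((0 4 2 11 1 7 8 6 9 10))^59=(0 10 9 6 8 7 1 11 2 4)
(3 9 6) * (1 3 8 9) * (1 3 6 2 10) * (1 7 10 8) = (1 6)(2 8 9)(7 10) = [0, 6, 8, 3, 4, 5, 1, 10, 9, 2, 7]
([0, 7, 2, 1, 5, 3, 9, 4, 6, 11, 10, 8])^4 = (11)(1 3 5 4 7)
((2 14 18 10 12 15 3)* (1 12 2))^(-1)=((1 12 15 3)(2 14 18 10))^(-1)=(1 3 15 12)(2 10 18 14)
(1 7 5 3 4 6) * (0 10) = (0 10)(1 7 5 3 4 6) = [10, 7, 2, 4, 6, 3, 1, 5, 8, 9, 0]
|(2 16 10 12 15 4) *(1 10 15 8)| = |(1 10 12 8)(2 16 15 4)| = 4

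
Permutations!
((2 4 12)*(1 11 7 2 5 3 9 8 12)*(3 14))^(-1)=(1 4 2 7 11)(3 14 5 12 8 9)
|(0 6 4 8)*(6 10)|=5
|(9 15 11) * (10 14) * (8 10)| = |(8 10 14)(9 15 11)| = 3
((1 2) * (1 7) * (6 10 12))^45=(12)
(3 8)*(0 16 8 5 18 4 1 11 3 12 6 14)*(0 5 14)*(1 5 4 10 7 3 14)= (0 16 8 12 6)(1 11 14 4 5 18 10 7 3)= [16, 11, 2, 1, 5, 18, 0, 3, 12, 9, 7, 14, 6, 13, 4, 15, 8, 17, 10]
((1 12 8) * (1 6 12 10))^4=((1 10)(6 12 8))^4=(6 12 8)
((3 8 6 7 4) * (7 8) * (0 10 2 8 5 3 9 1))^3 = (0 8 3 9 10 6 7 1 2 5 4)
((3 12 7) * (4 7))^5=((3 12 4 7))^5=(3 12 4 7)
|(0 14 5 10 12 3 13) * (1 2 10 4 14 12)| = 12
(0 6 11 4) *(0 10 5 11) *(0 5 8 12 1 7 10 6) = [0, 7, 2, 3, 6, 11, 5, 10, 12, 9, 8, 4, 1] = (1 7 10 8 12)(4 6 5 11)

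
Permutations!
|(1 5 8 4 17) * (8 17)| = |(1 5 17)(4 8)| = 6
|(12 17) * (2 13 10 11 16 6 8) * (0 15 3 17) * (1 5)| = 70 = |(0 15 3 17 12)(1 5)(2 13 10 11 16 6 8)|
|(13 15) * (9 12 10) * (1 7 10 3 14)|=|(1 7 10 9 12 3 14)(13 15)|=14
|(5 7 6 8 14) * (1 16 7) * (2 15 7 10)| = 10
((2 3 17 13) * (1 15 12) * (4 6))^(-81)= ((1 15 12)(2 3 17 13)(4 6))^(-81)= (2 13 17 3)(4 6)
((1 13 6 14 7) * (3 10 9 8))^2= (1 6 7 13 14)(3 9)(8 10)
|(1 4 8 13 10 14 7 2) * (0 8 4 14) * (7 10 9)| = |(0 8 13 9 7 2 1 14 10)| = 9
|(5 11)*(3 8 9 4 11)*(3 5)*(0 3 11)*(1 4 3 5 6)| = |(11)(0 5 6 1 4)(3 8 9)| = 15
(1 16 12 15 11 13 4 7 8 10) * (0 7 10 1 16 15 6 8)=(0 7)(1 15 11 13 4 10 16 12 6 8)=[7, 15, 2, 3, 10, 5, 8, 0, 1, 9, 16, 13, 6, 4, 14, 11, 12]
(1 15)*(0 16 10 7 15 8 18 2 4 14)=(0 16 10 7 15 1 8 18 2 4 14)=[16, 8, 4, 3, 14, 5, 6, 15, 18, 9, 7, 11, 12, 13, 0, 1, 10, 17, 2]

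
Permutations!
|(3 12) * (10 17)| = |(3 12)(10 17)| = 2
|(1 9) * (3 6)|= 2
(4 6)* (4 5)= (4 6 5)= [0, 1, 2, 3, 6, 4, 5]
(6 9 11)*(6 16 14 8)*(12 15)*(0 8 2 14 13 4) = [8, 1, 14, 3, 0, 5, 9, 7, 6, 11, 10, 16, 15, 4, 2, 12, 13] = (0 8 6 9 11 16 13 4)(2 14)(12 15)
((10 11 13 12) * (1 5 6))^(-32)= (13)(1 5 6)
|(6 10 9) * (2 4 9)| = 5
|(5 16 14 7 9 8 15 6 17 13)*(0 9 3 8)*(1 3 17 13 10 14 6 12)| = 20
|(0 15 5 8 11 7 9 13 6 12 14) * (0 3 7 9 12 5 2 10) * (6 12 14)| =|(0 15 2 10)(3 7 14)(5 8 11 9 13 12 6)| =84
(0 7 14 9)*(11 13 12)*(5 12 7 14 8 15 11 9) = (0 14 5 12 9)(7 8 15 11 13) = [14, 1, 2, 3, 4, 12, 6, 8, 15, 0, 10, 13, 9, 7, 5, 11]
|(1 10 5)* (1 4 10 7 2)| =|(1 7 2)(4 10 5)| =3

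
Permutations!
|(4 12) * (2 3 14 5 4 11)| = 7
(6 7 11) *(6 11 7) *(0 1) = (11)(0 1) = [1, 0, 2, 3, 4, 5, 6, 7, 8, 9, 10, 11]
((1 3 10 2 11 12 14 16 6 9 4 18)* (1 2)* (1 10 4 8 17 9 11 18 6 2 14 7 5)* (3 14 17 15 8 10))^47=(1 16 18 9 3 6 12 5 14 2 17 10 4 11 7)(8 15)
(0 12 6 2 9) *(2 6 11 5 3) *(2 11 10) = [12, 1, 9, 11, 4, 3, 6, 7, 8, 0, 2, 5, 10] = (0 12 10 2 9)(3 11 5)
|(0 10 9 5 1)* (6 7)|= |(0 10 9 5 1)(6 7)|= 10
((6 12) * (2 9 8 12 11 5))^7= ((2 9 8 12 6 11 5))^7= (12)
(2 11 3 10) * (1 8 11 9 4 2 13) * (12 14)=(1 8 11 3 10 13)(2 9 4)(12 14)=[0, 8, 9, 10, 2, 5, 6, 7, 11, 4, 13, 3, 14, 1, 12]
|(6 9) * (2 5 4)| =6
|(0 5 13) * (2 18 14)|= |(0 5 13)(2 18 14)|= 3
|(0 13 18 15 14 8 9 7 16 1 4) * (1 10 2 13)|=30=|(0 1 4)(2 13 18 15 14 8 9 7 16 10)|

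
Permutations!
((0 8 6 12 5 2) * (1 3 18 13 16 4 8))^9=(0 12 4 18)(1 5 8 13)(2 6 16 3)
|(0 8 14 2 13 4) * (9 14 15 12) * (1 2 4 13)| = 14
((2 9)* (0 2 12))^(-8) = ((0 2 9 12))^(-8) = (12)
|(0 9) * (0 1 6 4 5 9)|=|(1 6 4 5 9)|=5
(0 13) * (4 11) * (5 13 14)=(0 14 5 13)(4 11)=[14, 1, 2, 3, 11, 13, 6, 7, 8, 9, 10, 4, 12, 0, 5]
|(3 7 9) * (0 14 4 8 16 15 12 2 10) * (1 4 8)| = |(0 14 8 16 15 12 2 10)(1 4)(3 7 9)| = 24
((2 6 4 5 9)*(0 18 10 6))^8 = (18)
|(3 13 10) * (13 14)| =4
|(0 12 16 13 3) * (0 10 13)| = |(0 12 16)(3 10 13)| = 3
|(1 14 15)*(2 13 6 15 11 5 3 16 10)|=11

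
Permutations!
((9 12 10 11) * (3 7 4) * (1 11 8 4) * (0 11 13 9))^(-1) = (0 11)(1 7 3 4 8 10 12 9 13)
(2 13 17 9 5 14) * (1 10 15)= (1 10 15)(2 13 17 9 5 14)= [0, 10, 13, 3, 4, 14, 6, 7, 8, 5, 15, 11, 12, 17, 2, 1, 16, 9]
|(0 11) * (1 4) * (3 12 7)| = |(0 11)(1 4)(3 12 7)| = 6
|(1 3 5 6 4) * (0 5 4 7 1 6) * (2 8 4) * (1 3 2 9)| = |(0 5)(1 2 8 4 6 7 3 9)| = 8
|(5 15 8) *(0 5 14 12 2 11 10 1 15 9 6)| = |(0 5 9 6)(1 15 8 14 12 2 11 10)| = 8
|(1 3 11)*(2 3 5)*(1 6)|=6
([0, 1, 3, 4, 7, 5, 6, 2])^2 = [0, 1, 4, 7, 2, 5, 6, 3]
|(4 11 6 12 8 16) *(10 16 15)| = |(4 11 6 12 8 15 10 16)| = 8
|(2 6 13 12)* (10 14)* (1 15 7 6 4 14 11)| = 11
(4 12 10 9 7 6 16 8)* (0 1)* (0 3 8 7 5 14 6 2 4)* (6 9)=(0 1 3 8)(2 4 12 10 6 16 7)(5 14 9)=[1, 3, 4, 8, 12, 14, 16, 2, 0, 5, 6, 11, 10, 13, 9, 15, 7]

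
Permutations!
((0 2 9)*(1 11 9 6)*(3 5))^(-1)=(0 9 11 1 6 2)(3 5)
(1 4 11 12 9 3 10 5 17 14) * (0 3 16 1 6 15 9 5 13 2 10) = (0 3)(1 4 11 12 5 17 14 6 15 9 16)(2 10 13) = [3, 4, 10, 0, 11, 17, 15, 7, 8, 16, 13, 12, 5, 2, 6, 9, 1, 14]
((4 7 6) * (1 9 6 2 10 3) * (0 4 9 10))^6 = (10)(0 7)(2 4)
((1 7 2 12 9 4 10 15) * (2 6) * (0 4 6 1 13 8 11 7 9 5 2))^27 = ((0 4 10 15 13 8 11 7 1 9 6)(2 12 5))^27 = (0 8 6 13 9 15 1 10 7 4 11)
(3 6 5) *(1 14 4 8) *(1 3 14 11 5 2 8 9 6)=(1 11 5 14 4 9 6 2 8 3)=[0, 11, 8, 1, 9, 14, 2, 7, 3, 6, 10, 5, 12, 13, 4]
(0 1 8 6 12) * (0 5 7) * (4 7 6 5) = (0 1 8 5 6 12 4 7) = [1, 8, 2, 3, 7, 6, 12, 0, 5, 9, 10, 11, 4]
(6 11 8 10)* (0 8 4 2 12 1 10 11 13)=(0 8 11 4 2 12 1 10 6 13)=[8, 10, 12, 3, 2, 5, 13, 7, 11, 9, 6, 4, 1, 0]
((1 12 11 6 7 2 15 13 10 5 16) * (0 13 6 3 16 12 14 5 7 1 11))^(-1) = ((0 13 10 7 2 15 6 1 14 5 12)(3 16 11))^(-1) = (0 12 5 14 1 6 15 2 7 10 13)(3 11 16)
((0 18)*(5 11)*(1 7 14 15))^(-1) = (0 18)(1 15 14 7)(5 11)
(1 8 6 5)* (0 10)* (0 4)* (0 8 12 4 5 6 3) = (0 10 5 1 12 4 8 3) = [10, 12, 2, 0, 8, 1, 6, 7, 3, 9, 5, 11, 4]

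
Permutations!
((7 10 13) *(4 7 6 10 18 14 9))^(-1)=((4 7 18 14 9)(6 10 13))^(-1)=(4 9 14 18 7)(6 13 10)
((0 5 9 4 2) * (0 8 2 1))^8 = (0 4 5 1 9)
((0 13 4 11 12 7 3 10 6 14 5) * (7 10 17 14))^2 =(0 4 12 6 3 14)(5 13 11 10 7 17)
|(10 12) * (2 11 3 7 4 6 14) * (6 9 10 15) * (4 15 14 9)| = |(2 11 3 7 15 6 9 10 12 14)| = 10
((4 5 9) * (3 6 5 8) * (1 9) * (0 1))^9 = (0 1 9 4 8 3 6 5)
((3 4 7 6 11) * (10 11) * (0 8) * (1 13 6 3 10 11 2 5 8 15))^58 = ((0 15 1 13 6 11 10 2 5 8)(3 4 7))^58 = (0 5 10 6 1)(2 11 13 15 8)(3 4 7)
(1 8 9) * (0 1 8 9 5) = (0 1 9 8 5) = [1, 9, 2, 3, 4, 0, 6, 7, 5, 8]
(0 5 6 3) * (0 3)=[5, 1, 2, 3, 4, 6, 0]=(0 5 6)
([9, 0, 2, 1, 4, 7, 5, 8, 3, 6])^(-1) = (0 1 3 8 7 5 6 9)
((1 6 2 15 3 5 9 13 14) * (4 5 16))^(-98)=(1 6 2 15 3 16 4 5 9 13 14)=((1 6 2 15 3 16 4 5 9 13 14))^(-98)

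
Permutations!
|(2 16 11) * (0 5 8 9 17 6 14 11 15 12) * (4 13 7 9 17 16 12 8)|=15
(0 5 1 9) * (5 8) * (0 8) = (1 9 8 5) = [0, 9, 2, 3, 4, 1, 6, 7, 5, 8]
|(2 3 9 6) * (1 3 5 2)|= 4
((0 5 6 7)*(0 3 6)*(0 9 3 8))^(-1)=(0 8 7 6 3 9 5)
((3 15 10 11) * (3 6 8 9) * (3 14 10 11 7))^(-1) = ((3 15 11 6 8 9 14 10 7))^(-1) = (3 7 10 14 9 8 6 11 15)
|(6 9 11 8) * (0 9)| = 5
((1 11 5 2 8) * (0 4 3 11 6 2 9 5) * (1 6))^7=((0 4 3 11)(2 8 6)(5 9))^7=(0 11 3 4)(2 8 6)(5 9)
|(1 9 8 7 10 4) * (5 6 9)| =8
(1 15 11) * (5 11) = (1 15 5 11) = [0, 15, 2, 3, 4, 11, 6, 7, 8, 9, 10, 1, 12, 13, 14, 5]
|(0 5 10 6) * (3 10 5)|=|(0 3 10 6)|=4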